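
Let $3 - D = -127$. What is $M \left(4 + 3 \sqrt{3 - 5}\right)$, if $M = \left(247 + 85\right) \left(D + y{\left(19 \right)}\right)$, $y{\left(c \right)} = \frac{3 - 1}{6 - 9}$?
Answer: $\frac{515264}{3} + 128816 i \sqrt{2} \approx 1.7175 \cdot 10^{5} + 1.8217 \cdot 10^{5} i$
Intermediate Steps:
$D = 130$ ($D = 3 - -127 = 3 + 127 = 130$)
$y{\left(c \right)} = - \frac{2}{3}$ ($y{\left(c \right)} = \frac{2}{-3} = 2 \left(- \frac{1}{3}\right) = - \frac{2}{3}$)
$M = \frac{128816}{3}$ ($M = \left(247 + 85\right) \left(130 - \frac{2}{3}\right) = 332 \cdot \frac{388}{3} = \frac{128816}{3} \approx 42939.0$)
$M \left(4 + 3 \sqrt{3 - 5}\right) = \frac{128816 \left(4 + 3 \sqrt{3 - 5}\right)}{3} = \frac{128816 \left(4 + 3 \sqrt{-2}\right)}{3} = \frac{128816 \left(4 + 3 i \sqrt{2}\right)}{3} = \frac{515264}{3} + 128816 i \sqrt{2}$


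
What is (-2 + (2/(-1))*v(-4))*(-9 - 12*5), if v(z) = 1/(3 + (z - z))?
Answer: 184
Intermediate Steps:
v(z) = 1/3 (v(z) = 1/(3 + 0) = 1/3)
(-2 + (2/(-1))*v(-4))*(-9 - 12*5) = (-2 + (2/(-1))*(1/3))*(-9 - 12*5) = (-2 + (2*(-1))*(1/3))*(-9 - 60) = (-2 - 2*1/3)*(-69) = (-2 - 2/3)*(-69) = -8/3*(-69) = 184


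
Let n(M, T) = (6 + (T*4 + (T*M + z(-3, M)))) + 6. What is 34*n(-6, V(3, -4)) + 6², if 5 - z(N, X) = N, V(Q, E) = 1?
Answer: 648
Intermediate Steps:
z(N, X) = 5 - N
n(M, T) = 20 + 4*T + M*T (n(M, T) = (6 + (T*4 + (T*M + (5 - 1*(-3))))) + 6 = (6 + (4*T + (M*T + (5 + 3)))) + 6 = (6 + (4*T + (M*T + 8))) + 6 = (6 + (4*T + (8 + M*T))) + 6 = (6 + (8 + 4*T + M*T)) + 6 = (14 + 4*T + M*T) + 6 = 20 + 4*T + M*T)
34*n(-6, V(3, -4)) + 6² = 34*(20 + 4*1 - 6*1) + 6² = 34*(20 + 4 - 6) + 36 = 34*18 + 36 = 612 + 36 = 648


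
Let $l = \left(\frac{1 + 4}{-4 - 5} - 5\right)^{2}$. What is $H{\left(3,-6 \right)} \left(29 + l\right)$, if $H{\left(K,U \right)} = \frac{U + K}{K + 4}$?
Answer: $- \frac{4849}{189} \approx -25.656$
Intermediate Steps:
$H{\left(K,U \right)} = \frac{K + U}{4 + K}$
$l = \frac{2500}{81}$ ($l = \left(\frac{5}{-9} - 5\right)^{2} = \left(5 \left(- \frac{1}{9}\right) - 5\right)^{2} = \left(- \frac{5}{9} - 5\right)^{2} = \left(- \frac{50}{9}\right)^{2} = \frac{2500}{81} \approx 30.864$)
$H{\left(3,-6 \right)} \left(29 + l\right) = \frac{3 - 6}{4 + 3} \left(29 + \frac{2500}{81}\right) = \frac{1}{7} \left(-3\right) \frac{4849}{81} = \left(- \frac{3}{7}\right) \frac{4849}{81} = - \frac{4849}{189}$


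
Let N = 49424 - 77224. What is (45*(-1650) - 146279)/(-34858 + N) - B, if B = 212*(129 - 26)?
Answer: -1367979559/62658 ≈ -21832.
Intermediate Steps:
N = -27800
B = 21836 (B = 212*103 = 21836)
(45*(-1650) - 146279)/(-34858 + N) - B = (45*(-1650) - 146279)/(-34858 - 27800) - 1*21836 = (-74250 - 146279)/(-62658) - 21836 = -220529*(-1/62658) - 21836 = 220529/62658 - 21836 = -1367979559/62658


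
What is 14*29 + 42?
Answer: 448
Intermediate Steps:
14*29 + 42 = 406 + 42 = 448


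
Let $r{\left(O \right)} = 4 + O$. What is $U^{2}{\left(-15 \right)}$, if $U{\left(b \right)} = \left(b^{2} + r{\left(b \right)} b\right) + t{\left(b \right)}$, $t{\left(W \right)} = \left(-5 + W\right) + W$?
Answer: $126025$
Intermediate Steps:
$t{\left(W \right)} = -5 + 2 W$
$U{\left(b \right)} = -5 + b^{2} + 2 b + b \left(4 + b\right)$ ($U{\left(b \right)} = \left(b^{2} + \left(4 + b\right) b\right) + \left(-5 + 2 b\right) = \left(b^{2} + b \left(4 + b\right)\right) + \left(-5 + 2 b\right) = -5 + b^{2} + 2 b + b \left(4 + b\right)$)
$U^{2}{\left(-15 \right)} = \left(-5 + 2 \left(-15\right)^{2} + 6 \left(-15\right)\right)^{2} = \left(-5 + 2 \cdot 225 - 90\right)^{2} = \left(-5 + 450 - 90\right)^{2} = 355^{2} = 126025$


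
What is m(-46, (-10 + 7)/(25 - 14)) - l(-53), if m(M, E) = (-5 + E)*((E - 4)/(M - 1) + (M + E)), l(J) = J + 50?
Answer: 29827/121 ≈ 246.50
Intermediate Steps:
l(J) = 50 + J
m(M, E) = (-5 + E)*(E + M + (-4 + E)/(-1 + M)) (m(M, E) = (-5 + E)*((-4 + E)/(-1 + M) + (E + M)) = (-5 + E)*(E + M + (-4 + E)/(-1 + M)))
m(-46, (-10 + 7)/(25 - 14)) - l(-53) = (20 - 5*(-46)**2 - 4*(-10 + 7)/(25 - 14) + 5*(-46) + ((-10 + 7)/(25 - 14))*(-46)**2 - 46*(-10 + 7)**2/(25 - 14)**2 - 6*(-10 + 7)/(25 - 14)*(-46))/(-1 - 46) - (50 - 53) = (20 - 5*2116 - (-12)/11 - 230 - 3/11*2116 - 46*(-3/11)**2 - 6*(-3/11)*(-46))/(-47) - 1*(-3) = -(20 - 10580 - (-12)/11 - 230 - 3*1/11*2116 - 46*(-3*1/11)**2 - 6*(-3*1/11)*(-46))/47 + 3 = -(20 - 10580 - 4*(-3/11) - 230 - 3/11*2116 - 46*(-3/11)**2 - 6*(-3/11)*(-46))/47 + 3 = -(20 - 10580 + 12/11 - 230 - 6348/11 - 46*9/121 - 828/11)/47 + 3 = -(20 - 10580 + 12/11 - 230 - 6348/11 - 414/121 - 828/11)/47 + 3 = -1/47*(-1384808/121) + 3 = 29464/121 + 3 = 29827/121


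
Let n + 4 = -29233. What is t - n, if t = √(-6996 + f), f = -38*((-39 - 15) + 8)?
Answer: 29237 + 8*I*√82 ≈ 29237.0 + 72.443*I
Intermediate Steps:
n = -29237 (n = -4 - 29233 = -29237)
f = 1748 (f = -38*(-54 + 8) = -38*(-46) = 1748)
t = 8*I*√82 (t = √(-6996 + 1748) = √(-5248) = 8*I*√82 ≈ 72.443*I)
t - n = 8*I*√82 - 1*(-29237) = 8*I*√82 + 29237 = 29237 + 8*I*√82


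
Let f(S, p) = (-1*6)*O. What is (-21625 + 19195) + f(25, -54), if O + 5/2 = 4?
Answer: -2439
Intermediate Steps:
O = 3/2 (O = -5/2 + 4 = 3/2 ≈ 1.5000)
f(S, p) = -9 (f(S, p) = -1*6*(3/2) = -6*3/2 = -9)
(-21625 + 19195) + f(25, -54) = (-21625 + 19195) - 9 = -2430 - 9 = -2439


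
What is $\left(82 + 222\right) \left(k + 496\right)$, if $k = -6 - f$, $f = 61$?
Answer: $130416$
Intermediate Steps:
$k = -67$ ($k = -6 - 61 = -67$)
$\left(82 + 222\right) \left(k + 496\right) = \left(82 + 222\right) \left(-67 + 496\right) = 304 \cdot 429 = 130416$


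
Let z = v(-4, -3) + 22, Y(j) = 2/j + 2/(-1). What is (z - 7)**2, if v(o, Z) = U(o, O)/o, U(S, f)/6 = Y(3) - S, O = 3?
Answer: 121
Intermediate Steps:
Y(j) = -2 + 2/j (Y(j) = 2/j + 2*(-1) = 2/j - 2 = -2 + 2/j)
U(S, f) = -8 - 6*S (U(S, f) = 6*((-2 + 2/3) - S) = 6*(-4/3 - S) = -8 - 6*S)
v(o, Z) = (-8 - 6*o)/o
z = 18 (z = (-6 - 8/(-4)) + 22 = (-6 - 8*(-1/4)) + 22 = (-6 + 2) + 22 = -4 + 22 = 18)
(z - 7)**2 = (18 - 7)**2 = 11**2 = 121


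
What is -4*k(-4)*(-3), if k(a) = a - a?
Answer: 0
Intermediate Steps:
k(a) = 0
-4*k(-4)*(-3) = -4*0*(-3) = 0*(-3) = 0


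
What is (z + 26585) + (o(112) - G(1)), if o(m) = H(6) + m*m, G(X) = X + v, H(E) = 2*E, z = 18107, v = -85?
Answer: 57332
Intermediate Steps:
G(X) = -85 + X (G(X) = X - 85 = -85 + X)
o(m) = 12 + m**2 (o(m) = 2*6 + m*m = 12 + m**2)
(z + 26585) + (o(112) - G(1)) = (18107 + 26585) + ((12 + 112**2) - (-85 + 1)) = 44692 + ((12 + 12544) - 1*(-84)) = 44692 + (12556 + 84) = 44692 + 12640 = 57332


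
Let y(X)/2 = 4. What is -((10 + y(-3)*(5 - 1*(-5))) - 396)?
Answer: 306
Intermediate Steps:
y(X) = 8 (y(X) = 2*4 = 8)
-((10 + y(-3)*(5 - 1*(-5))) - 396) = -((10 + 8*(5 - 1*(-5))) - 396) = -((10 + 8*(5 + 5)) - 396) = -((10 + 8*10) - 396) = -((10 + 80) - 396) = -(90 - 396) = -1*(-306) = 306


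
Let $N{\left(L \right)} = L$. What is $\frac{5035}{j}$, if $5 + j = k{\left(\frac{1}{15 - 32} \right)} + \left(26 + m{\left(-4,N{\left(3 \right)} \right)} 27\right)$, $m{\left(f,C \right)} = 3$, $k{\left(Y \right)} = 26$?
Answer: $\frac{5035}{128} \approx 39.336$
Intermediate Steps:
$j = 128$ ($j = -5 + \left(26 + \left(26 + 3 \cdot 27\right)\right) = -5 + \left(26 + \left(26 + 81\right)\right) = -5 + \left(26 + 107\right) = -5 + 133 = 128$)
$\frac{5035}{j} = \frac{5035}{128}$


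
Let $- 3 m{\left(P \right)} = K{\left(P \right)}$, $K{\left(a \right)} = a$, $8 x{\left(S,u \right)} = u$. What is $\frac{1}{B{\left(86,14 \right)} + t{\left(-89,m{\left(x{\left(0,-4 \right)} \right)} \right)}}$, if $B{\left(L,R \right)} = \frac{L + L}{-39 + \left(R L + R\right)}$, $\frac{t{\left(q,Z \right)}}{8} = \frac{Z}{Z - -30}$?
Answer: $\frac{213399}{40564} \approx 5.2608$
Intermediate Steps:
$x{\left(S,u \right)} = \frac{u}{8}$
$m{\left(P \right)} = - \frac{P}{3}$
$t{\left(q,Z \right)} = \frac{8 Z}{30 + Z}$ ($t{\left(q,Z \right)} = 8 \frac{Z}{Z - -30} = 8 \frac{Z}{Z + 30} = 8 \frac{Z}{30 + Z} = \frac{8 Z}{30 + Z}$)
$B{\left(L,R \right)} = \frac{2 L}{-39 + R + L R}$ ($B{\left(L,R \right)} = \frac{2 L}{-39 + \left(L R + R\right)} = \frac{2 L}{-39 + \left(R + L R\right)} = \frac{2 L}{-39 + R + L R}$)
$\frac{1}{B{\left(86,14 \right)} + t{\left(-89,m{\left(x{\left(0,-4 \right)} \right)} \right)}} = \frac{1}{2 \cdot 86 \frac{1}{-39 + 14 + 86 \cdot 14} + \frac{8 \left(- \frac{\frac{1}{8} \left(-4\right)}{3}\right)}{30 - \frac{\frac{1}{8} \left(-4\right)}{3}}} = \frac{1}{2 \cdot 86 \frac{1}{-39 + 14 + 1204} + \frac{8 \left(\left(- \frac{1}{3}\right) \left(- \frac{1}{2}\right)\right)}{30 - - \frac{1}{6}}} = \frac{1}{2 \cdot 86 \cdot \frac{1}{1179} + 8 \cdot \frac{1}{6} \frac{1}{30 + \frac{1}{6}}} = \frac{1}{2 \cdot 86 \cdot \frac{1}{1179} + 8 \cdot \frac{1}{6} \frac{1}{\frac{181}{6}}} = \frac{1}{\frac{172}{1179} + 8 \cdot \frac{1}{6} \cdot \frac{6}{181}} = \frac{1}{\frac{172}{1179} + \frac{8}{181}} = \frac{1}{\frac{40564}{213399}} = \frac{213399}{40564}$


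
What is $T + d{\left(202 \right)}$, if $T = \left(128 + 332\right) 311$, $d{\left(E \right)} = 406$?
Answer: $143466$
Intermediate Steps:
$T = 143060$ ($T = 460 \cdot 311 = 143060$)
$T + d{\left(202 \right)} = 143060 + 406 = 143466$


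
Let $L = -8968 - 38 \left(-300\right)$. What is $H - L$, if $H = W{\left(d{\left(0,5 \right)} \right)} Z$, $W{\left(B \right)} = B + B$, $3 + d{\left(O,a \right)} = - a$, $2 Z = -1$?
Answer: $-2424$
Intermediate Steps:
$Z = - \frac{1}{2}$ ($Z = \frac{1}{2} \left(-1\right) = - \frac{1}{2} \approx -0.5$)
$d{\left(O,a \right)} = -3 - a$
$W{\left(B \right)} = 2 B$
$H = 8$ ($H = 2 \left(-3 - 5\right) \left(- \frac{1}{2}\right) = 2 \left(-8\right) \left(- \frac{1}{2}\right) = \left(-16\right) \left(- \frac{1}{2}\right) = 8$)
$L = 2432$ ($L = -8968 - -11400 = -8968 + 11400 = 2432$)
$H - L = 8 - 2432 = -2424$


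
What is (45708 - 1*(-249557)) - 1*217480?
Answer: 77785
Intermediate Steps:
(45708 - 1*(-249557)) - 1*217480 = (45708 + 249557) - 217480 = 295265 - 217480 = 77785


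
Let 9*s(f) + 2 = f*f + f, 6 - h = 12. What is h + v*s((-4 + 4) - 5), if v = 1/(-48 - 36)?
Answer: -253/42 ≈ -6.0238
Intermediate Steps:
v = -1/84 (v = 1/(-84) = -1/84 ≈ -0.011905)
h = -6 (h = 6 - 1*12 = 6 - 12 = -6)
s(f) = -2/9 + f/9 + f²/9 (s(f) = -2/9 + (f*f + f)/9 = -2/9 + (f² + f)/9 = -2/9 + (f + f²)/9 = -2/9 + (f/9 + f²/9) = -2/9 + f/9 + f²/9)
h + v*s((-4 + 4) - 5) = -6 - (-2/9 + ((-4 + 4) - 5)/9 + ((-4 + 4) - 5)²/9)/84 = -6 - (-2/9 + (0 - 5)/9 + (0 - 5)²/9)/84 = -6 - (-2/9 + (⅑)*(-5) + (⅑)*(-5)²)/84 = -6 - (-2/9 - 5/9 + (⅑)*25)/84 = -6 - (-2/9 - 5/9 + 25/9)/84 = -6 - 1/84*2 = -6 - 1/42 = -253/42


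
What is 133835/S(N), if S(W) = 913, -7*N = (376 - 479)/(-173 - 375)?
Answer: 133835/913 ≈ 146.59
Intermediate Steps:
N = -103/3836 (N = -(376 - 479)/(7*(-173 - 375)) = -(-103)/(7*(-548)) = -(-103)*(-1)/(7*548) = -⅐*103/548 = -103/3836 ≈ -0.026851)
133835/S(N) = 133835/913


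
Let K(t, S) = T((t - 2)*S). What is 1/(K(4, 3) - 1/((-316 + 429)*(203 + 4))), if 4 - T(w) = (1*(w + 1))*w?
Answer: -23391/888859 ≈ -0.026316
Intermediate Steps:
T(w) = 4 - w*(1 + w) (T(w) = 4 - 1*(w + 1)*w = 4 - 1*(1 + w)*w = 4 - (1 + w)*w = 4 - w*(1 + w))
K(t, S) = 4 - S*(-2 + t) - S²*(-2 + t)² (K(t, S) = 4 - (t - 2)*S - ((t - 2)*S)² = 4 - (-2 + t)*S - ((-2 + t)*S)² = 4 - S*(-2 + t) - (S*(-2 + t))² = 4 - S*(-2 + t) - S²*(-2 + t)²)
1/(K(4, 3) - 1/((-316 + 429)*(203 + 4))) = 1/((4 - 1*3*(-2 + 4) - 1*3²*(-2 + 4)²) - 1/((-316 + 429)*(203 + 4))) = 1/((4 - 1*3*2 - 1*9*2²) - 1/(113*207)) = 1/((4 - 6 - 1*9*4) - 1/23391) = 1/((4 - 6 - 36) - 1*1/23391) = 1/(-38 - 1/23391) = 1/(-888859/23391) = -23391/888859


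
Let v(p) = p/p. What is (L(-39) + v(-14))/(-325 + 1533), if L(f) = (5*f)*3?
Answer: -73/151 ≈ -0.48344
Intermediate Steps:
L(f) = 15*f
v(p) = 1
(L(-39) + v(-14))/(-325 + 1533) = (15*(-39) + 1)/(-325 + 1533) = (-585 + 1)/1208 = -584*1/1208 = -73/151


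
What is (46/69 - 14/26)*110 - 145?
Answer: -5105/39 ≈ -130.90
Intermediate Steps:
(46/69 - 14/26)*110 - 145 = (46*(1/69) - 14*1/26)*110 - 145 = (⅔ - 7/13)*110 - 145 = (5/39)*110 - 145 = 550/39 - 145 = -5105/39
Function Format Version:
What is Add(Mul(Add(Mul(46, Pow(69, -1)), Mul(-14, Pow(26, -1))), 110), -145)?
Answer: Rational(-5105, 39) ≈ -130.90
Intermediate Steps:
Add(Mul(Add(Mul(46, Pow(69, -1)), Mul(-14, Pow(26, -1))), 110), -145) = Add(Mul(Add(Mul(46, Rational(1, 69)), Mul(-14, Rational(1, 26))), 110), -145) = Add(Mul(Add(Rational(2, 3), Rational(-7, 13)), 110), -145) = Add(Mul(Rational(5, 39), 110), -145) = Add(Rational(550, 39), -145) = Rational(-5105, 39)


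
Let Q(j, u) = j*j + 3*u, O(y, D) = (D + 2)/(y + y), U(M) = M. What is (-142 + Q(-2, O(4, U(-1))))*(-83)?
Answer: 91383/8 ≈ 11423.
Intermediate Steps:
O(y, D) = (2 + D)/(2*y) (O(y, D) = (2 + D)/((2*y)) = (2 + D)*(1/(2*y)) = (2 + D)/(2*y))
Q(j, u) = j**2 + 3*u
(-142 + Q(-2, O(4, U(-1))))*(-83) = (-142 + ((-2)**2 + 3*((1/2)*(2 - 1)/4)))*(-83) = (-142 + (4 + 3*((1/2)*(1/4)*1)))*(-83) = (-142 + (4 + 3*(1/8)))*(-83) = (-142 + (4 + 3/8))*(-83) = (-142 + 35/8)*(-83) = -1101/8*(-83) = 91383/8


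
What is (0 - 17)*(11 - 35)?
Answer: 408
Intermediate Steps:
(0 - 17)*(11 - 35) = -17*(-24) = 408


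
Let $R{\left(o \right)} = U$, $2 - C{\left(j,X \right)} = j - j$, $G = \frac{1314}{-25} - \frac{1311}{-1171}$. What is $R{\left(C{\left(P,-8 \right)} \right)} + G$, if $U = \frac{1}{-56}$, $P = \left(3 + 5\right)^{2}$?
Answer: $- \frac{84360739}{1639400} \approx -51.458$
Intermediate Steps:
$P = 64$ ($P = 8^{2} = 64$)
$U = - \frac{1}{56} \approx -0.017857$
$G = - \frac{1505919}{29275}$ ($G = 1314 \left(- \frac{1}{25}\right) - - \frac{1311}{1171} = - \frac{1314}{25} + \frac{1311}{1171} = - \frac{1505919}{29275} \approx -51.44$)
$C{\left(j,X \right)} = 2$ ($C{\left(j,X \right)} = 2 - \left(j - j\right) = 2 - 0 = 2 + 0 = 2$)
$R{\left(o \right)} = - \frac{1}{56}$
$R{\left(C{\left(P,-8 \right)} \right)} + G = - \frac{1}{56} - \frac{1505919}{29275} = - \frac{84360739}{1639400}$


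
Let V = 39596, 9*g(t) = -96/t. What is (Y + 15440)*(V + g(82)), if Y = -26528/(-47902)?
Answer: 1801115334957568/2945973 ≈ 6.1138e+8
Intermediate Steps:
g(t) = -32/(3*t) (g(t) = (-96/t)/9 = -32/(3*t))
Y = 13264/23951 (Y = -26528*(-1/47902) = 13264/23951 ≈ 0.55380)
(Y + 15440)*(V + g(82)) = (13264/23951 + 15440)*(39596 - 32/3/82) = 369816704*(39596 - 32/3*1/82)/23951 = 369816704*(39596 - 16/123)/23951 = (369816704/23951)*(4870292/123) = 1801115334957568/2945973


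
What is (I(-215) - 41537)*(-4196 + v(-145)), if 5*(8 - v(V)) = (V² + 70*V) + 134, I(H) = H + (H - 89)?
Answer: 1343647144/5 ≈ 2.6873e+8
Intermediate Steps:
I(H) = -89 + 2*H (I(H) = H + (-89 + H) = -89 + 2*H)
v(V) = -94/5 - 14*V - V²/5 (v(V) = 8 - ((V² + 70*V) + 134)/5 = 8 - (134 + V² + 70*V)/5 = 8 + (-134/5 - 14*V - V²/5) = -94/5 - 14*V - V²/5)
(I(-215) - 41537)*(-4196 + v(-145)) = ((-89 + 2*(-215)) - 41537)*(-4196 + (-94/5 - 14*(-145) - ⅕*(-145)²)) = ((-89 - 430) - 41537)*(-4196 + (-94/5 + 2030 - ⅕*21025)) = (-519 - 41537)*(-4196 + (-94/5 + 2030 - 4205)) = -42056*(-4196 - 10969/5) = -42056*(-31949/5) = 1343647144/5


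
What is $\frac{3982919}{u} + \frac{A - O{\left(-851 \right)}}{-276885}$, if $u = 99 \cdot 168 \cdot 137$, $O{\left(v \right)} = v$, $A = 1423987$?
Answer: $- \frac{11342870593}{3338125560} \approx -3.398$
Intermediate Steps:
$u = 2278584$ ($u = 16632 \cdot 137 = 2278584$)
$\frac{3982919}{u} + \frac{A - O{\left(-851 \right)}}{-276885} = \frac{3982919}{2278584} + \frac{1423987 - -851}{-276885} = 3982919 \cdot \frac{1}{2278584} + \left(1423987 + 851\right) \left(- \frac{1}{276885}\right) = \frac{3982919}{2278584} + 1424838 \left(- \frac{1}{276885}\right) = \frac{3982919}{2278584} - \frac{474946}{92295} = - \frac{11342870593}{3338125560}$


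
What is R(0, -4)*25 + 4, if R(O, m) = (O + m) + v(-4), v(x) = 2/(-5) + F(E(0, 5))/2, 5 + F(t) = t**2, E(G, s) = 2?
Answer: -237/2 ≈ -118.50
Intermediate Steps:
F(t) = -5 + t**2
v(x) = -9/10 (v(x) = 2/(-5) + (-5 + 2**2)/2 = 2*(-1/5) + (-5 + 4)*(1/2) = -2/5 - 1*1/2 = -2/5 - 1/2 = -9/10)
R(O, m) = -9/10 + O + m (R(O, m) = (O + m) - 9/10 = -9/10 + O + m)
R(0, -4)*25 + 4 = (-9/10 + 0 - 4)*25 + 4 = -49/10*25 + 4 = -245/2 + 4 = -237/2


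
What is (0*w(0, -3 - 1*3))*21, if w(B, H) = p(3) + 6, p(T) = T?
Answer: 0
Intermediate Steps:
w(B, H) = 9 (w(B, H) = 3 + 6 = 9)
(0*w(0, -3 - 1*3))*21 = (0*9)*21 = 0*21 = 0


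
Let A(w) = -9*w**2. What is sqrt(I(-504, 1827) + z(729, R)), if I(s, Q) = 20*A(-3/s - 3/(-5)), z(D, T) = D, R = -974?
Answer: sqrt(12992995)/140 ≈ 25.747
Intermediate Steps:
I(s, Q) = -180*(3/5 - 3/s)**2 (I(s, Q) = 20*(-9*(-3/s - 3/(-5))**2) = 20*(-9*(-3/s - 3*(-1/5))**2) = 20*(-9*(-3/s + 3/5)**2) = 20*(-9*(3/5 - 3/s)**2) = -180*(3/5 - 3/s)**2)
sqrt(I(-504, 1827) + z(729, R)) = sqrt(-324/5*(-5 - 504)**2/(-504)**2 + 729) = sqrt(-324/5*1/254016*(-509)**2 + 729) = sqrt(-324/5*1/254016*259081 + 729) = sqrt(-259081/3920 + 729) = sqrt(2598599/3920) = sqrt(12992995)/140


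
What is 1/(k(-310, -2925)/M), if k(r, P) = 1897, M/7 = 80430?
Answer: 80430/271 ≈ 296.79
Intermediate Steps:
M = 563010 (M = 7*80430 = 563010)
1/(k(-310, -2925)/M) = 1/(1897/563010) = 1/(1897*(1/563010)) = 1/(271/80430) = 80430/271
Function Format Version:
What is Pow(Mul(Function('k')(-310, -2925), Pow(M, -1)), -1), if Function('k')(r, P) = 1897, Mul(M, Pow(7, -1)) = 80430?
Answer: Rational(80430, 271) ≈ 296.79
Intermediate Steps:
M = 563010 (M = Mul(7, 80430) = 563010)
Pow(Mul(Function('k')(-310, -2925), Pow(M, -1)), -1) = Pow(Mul(1897, Pow(563010, -1)), -1) = Pow(Mul(1897, Rational(1, 563010)), -1) = Pow(Rational(271, 80430), -1) = Rational(80430, 271)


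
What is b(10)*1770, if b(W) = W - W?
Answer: 0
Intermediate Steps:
b(W) = 0
b(10)*1770 = 0*1770 = 0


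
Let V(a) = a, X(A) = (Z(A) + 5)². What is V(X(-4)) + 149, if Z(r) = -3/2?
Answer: 645/4 ≈ 161.25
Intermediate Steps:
Z(r) = -3/2 (Z(r) = -3*½ = -3/2)
X(A) = 49/4 (X(A) = (-3/2 + 5)² = (7/2)² = 49/4)
V(X(-4)) + 149 = 49/4 + 149 = 645/4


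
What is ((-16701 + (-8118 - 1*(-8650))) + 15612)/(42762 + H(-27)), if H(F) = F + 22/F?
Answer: -15039/1153823 ≈ -0.013034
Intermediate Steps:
((-16701 + (-8118 - 1*(-8650))) + 15612)/(42762 + H(-27)) = ((-16701 + (-8118 - 1*(-8650))) + 15612)/(42762 + (-27 + 22/(-27))) = ((-16701 + (-8118 + 8650)) + 15612)/(42762 + (-27 + 22*(-1/27))) = ((-16701 + 532) + 15612)/(42762 + (-27 - 22/27)) = (-16169 + 15612)/(42762 - 751/27) = -557/1153823/27 = -557*27/1153823 = -15039/1153823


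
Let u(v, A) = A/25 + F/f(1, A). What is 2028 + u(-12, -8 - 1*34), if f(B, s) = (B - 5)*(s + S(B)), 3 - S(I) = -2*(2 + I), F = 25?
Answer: 6687481/3300 ≈ 2026.5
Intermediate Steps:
S(I) = 7 + 2*I (S(I) = 3 - (-2)*(2 + I) = 3 - (-4 - 2*I) = 3 + (4 + 2*I) = 7 + 2*I)
f(B, s) = (-5 + B)*(7 + s + 2*B) (f(B, s) = (B - 5)*(s + (7 + 2*B)) = (-5 + B)*(7 + s + 2*B))
u(v, A) = 25/(-36 - 4*A) + A/25 (u(v, A) = A/25 + 25/(-35 - 5*A - 3*1 + 2*1**2 + 1*A) = A*(1/25) + 25/(-35 - 5*A - 3 + 2*1 + A) = A/25 + 25/(-35 - 5*A - 3 + 2 + A) = A/25 + 25/(-36 - 4*A) = 25/(-36 - 4*A) + A/25)
2028 + u(-12, -8 - 1*34) = 2028 + (-625 + 4*(-8 - 1*34)*(9 + (-8 - 1*34)))/(100*(9 + (-8 - 1*34))) = 2028 + (-625 + 4*(-8 - 34)*(9 + (-8 - 34)))/(100*(9 + (-8 - 34))) = 2028 + (-625 + 4*(-42)*(9 - 42))/(100*(9 - 42)) = 2028 + (1/100)*(-625 + 4*(-42)*(-33))/(-33) = 2028 + (1/100)*(-1/33)*(-625 + 5544) = 2028 + (1/100)*(-1/33)*4919 = 2028 - 4919/3300 = 6687481/3300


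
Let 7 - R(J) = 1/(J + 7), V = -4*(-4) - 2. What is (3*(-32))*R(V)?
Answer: -4672/7 ≈ -667.43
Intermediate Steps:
V = 14 (V = 16 - 2 = 14)
R(J) = 7 - 1/(7 + J) (R(J) = 7 - 1/(J + 7) = 7 - 1/(7 + J))
(3*(-32))*R(V) = (3*(-32))*((48 + 7*14)/(7 + 14)) = -96*(48 + 98)/21 = -32*146/7 = -96*146/21 = -4672/7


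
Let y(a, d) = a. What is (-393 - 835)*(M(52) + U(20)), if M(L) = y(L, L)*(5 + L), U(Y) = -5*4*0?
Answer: -3639792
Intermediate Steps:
U(Y) = 0 (U(Y) = -20*0 = 0)
M(L) = L*(5 + L)
(-393 - 835)*(M(52) + U(20)) = (-393 - 835)*(52*(5 + 52) + 0) = -1228*(52*57 + 0) = -1228*(2964 + 0) = -1228*2964 = -3639792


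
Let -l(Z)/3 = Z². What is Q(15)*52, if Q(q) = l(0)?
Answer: 0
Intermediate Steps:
l(Z) = -3*Z²
Q(q) = 0 (Q(q) = -3*0² = -3*0 = 0)
Q(15)*52 = 0*52 = 0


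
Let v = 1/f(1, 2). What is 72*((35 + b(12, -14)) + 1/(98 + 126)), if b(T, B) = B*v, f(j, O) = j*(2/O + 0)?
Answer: 42345/28 ≈ 1512.3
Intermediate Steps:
f(j, O) = 2*j/O (f(j, O) = j*(2/O) = 2*j/O)
v = 1 (v = 1/(2*1/2) = 1/(2*1*(½)) = 1/1 = 1)
b(T, B) = B (b(T, B) = B*1 = B)
72*((35 + b(12, -14)) + 1/(98 + 126)) = 72*((35 - 14) + 1/(98 + 126)) = 72*(21 + 1/224) = 72*(4705/224) = 42345/28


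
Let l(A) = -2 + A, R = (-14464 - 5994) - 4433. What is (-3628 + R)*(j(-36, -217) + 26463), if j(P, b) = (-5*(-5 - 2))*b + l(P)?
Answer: -537012770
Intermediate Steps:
R = -24891 (R = -20458 - 4433 = -24891)
j(P, b) = -2 + P + 35*b (j(P, b) = (-5*(-5 - 2))*b + (-2 + P) = (-5*(-7))*b + (-2 + P) = 35*b + (-2 + P) = -2 + P + 35*b)
(-3628 + R)*(j(-36, -217) + 26463) = (-3628 - 24891)*((-2 - 36 + 35*(-217)) + 26463) = -28519*((-2 - 36 - 7595) + 26463) = -28519*(-7633 + 26463) = -28519*18830 = -537012770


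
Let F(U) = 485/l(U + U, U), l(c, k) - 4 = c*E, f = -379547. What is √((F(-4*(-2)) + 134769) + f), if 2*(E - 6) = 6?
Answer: I*√1340386383/74 ≈ 494.75*I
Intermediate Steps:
E = 9 (E = 6 + (½)*6 = 6 + 3 = 9)
l(c, k) = 4 + 9*c (l(c, k) = 4 + c*9 = 4 + 9*c)
F(U) = 485/(4 + 18*U) (F(U) = 485/(4 + 9*(U + U)) = 485/(4 + 9*(2*U)) = 485/(4 + 18*U))
√((F(-4*(-2)) + 134769) + f) = √((485/(2*(2 + 9*(-4*(-2)))) + 134769) - 379547) = √((485/(2*(2 + 9*8)) + 134769) - 379547) = √((485/(2*(2 + 72)) + 134769) - 379547) = √(((485/2)/74 + 134769) - 379547) = √(((485/2)*(1/74) + 134769) - 379547) = √((485/148 + 134769) - 379547) = √(19946297/148 - 379547) = √(-36226659/148) = I*√1340386383/74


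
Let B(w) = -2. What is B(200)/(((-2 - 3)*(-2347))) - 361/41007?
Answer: -4318349/481217145 ≈ -0.0089738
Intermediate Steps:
B(200)/(((-2 - 3)*(-2347))) - 361/41007 = -2*(-1/(2347*(-2 - 3))) - 361/41007 = -2/((-5*(-2347))) - 361*1/41007 = -2/11735 - 361/41007 = -4318349/481217145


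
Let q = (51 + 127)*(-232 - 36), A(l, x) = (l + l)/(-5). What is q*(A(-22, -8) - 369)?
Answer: 85914904/5 ≈ 1.7183e+7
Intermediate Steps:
A(l, x) = -2*l/5 (A(l, x) = (2*l)*(-⅕) = -2*l/5)
q = -47704 (q = 178*(-268) = -47704)
q*(A(-22, -8) - 369) = -47704*(-⅖*(-22) - 369) = -47704*(44/5 - 369) = -47704*(-1801/5) = 85914904/5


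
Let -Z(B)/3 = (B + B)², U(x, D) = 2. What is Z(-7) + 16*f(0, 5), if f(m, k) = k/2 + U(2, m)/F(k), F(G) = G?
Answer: -2708/5 ≈ -541.60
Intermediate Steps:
Z(B) = -12*B² (Z(B) = -3*(B + B)² = -3*4*B² = -12*B²)
f(m, k) = k/2 + 2/k
Z(-7) + 16*f(0, 5) = -12*(-7)² + 16*((½)*5 + 2/5) = -12*49 + 16*(5/2 + 2*(⅕)) = -588 + 16*(5/2 + ⅖) = -588 + 16*(29/10) = -588 + 232/5 = -2708/5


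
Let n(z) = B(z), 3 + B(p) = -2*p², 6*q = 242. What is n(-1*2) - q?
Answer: -154/3 ≈ -51.333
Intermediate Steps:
q = 121/3 (q = (⅙)*242 = 121/3 ≈ 40.333)
B(p) = -3 - 2*p²
n(z) = -3 - 2*z²
n(-1*2) - q = (-3 - 2*(-1*2)²) - 1*121/3 = (-3 - 2*(-2)²) - 121/3 = (-3 - 2*4) - 121/3 = (-3 - 8) - 121/3 = -11 - 121/3 = -154/3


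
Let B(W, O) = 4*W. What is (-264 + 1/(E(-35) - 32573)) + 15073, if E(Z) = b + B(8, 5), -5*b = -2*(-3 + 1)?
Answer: 2409557576/162709 ≈ 14809.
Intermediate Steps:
b = -4/5 (b = -(-2)*(-3 + 1)/5 = -(-2)*(-2)/5 = -1/5*4 = -4/5 ≈ -0.80000)
E(Z) = 156/5 (E(Z) = -4/5 + 4*8 = -4/5 + 32 = 156/5)
(-264 + 1/(E(-35) - 32573)) + 15073 = (-264 + 1/(156/5 - 32573)) + 15073 = (-264 + 1/(-162709/5)) + 15073 = (-264 - 5/162709) + 15073 = -42955181/162709 + 15073 = 2409557576/162709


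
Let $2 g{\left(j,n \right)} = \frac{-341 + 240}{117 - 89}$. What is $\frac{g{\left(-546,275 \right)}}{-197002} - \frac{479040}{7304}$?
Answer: $- \frac{660602774347}{10072318256} \approx -65.586$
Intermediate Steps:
$g{\left(j,n \right)} = - \frac{101}{56}$ ($g{\left(j,n \right)} = \frac{\left(-341 + 240\right) \frac{1}{117 - 89}}{2} = \frac{\left(-101\right) \frac{1}{28}}{2} = \frac{1}{2} \left(- \frac{101}{28}\right) = - \frac{101}{56}$)
$\frac{g{\left(-546,275 \right)}}{-197002} - \frac{479040}{7304} = - \frac{101}{56 \left(-197002\right)} - \frac{479040}{7304} = \left(- \frac{101}{56}\right) \left(- \frac{1}{197002}\right) - \frac{59880}{913} = \frac{101}{11032112} - \frac{59880}{913} = - \frac{660602774347}{10072318256}$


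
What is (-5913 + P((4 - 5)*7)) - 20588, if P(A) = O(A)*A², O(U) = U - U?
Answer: -26501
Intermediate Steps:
O(U) = 0
P(A) = 0 (P(A) = 0*A² = 0)
(-5913 + P((4 - 5)*7)) - 20588 = (-5913 + 0) - 20588 = -5913 - 20588 = -26501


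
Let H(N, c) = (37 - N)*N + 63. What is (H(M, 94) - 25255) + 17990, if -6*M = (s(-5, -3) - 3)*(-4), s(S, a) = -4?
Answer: -66568/9 ≈ -7396.4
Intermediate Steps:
M = -14/3 (M = -(-4 - 3)*(-4)/6 = -(-7)*(-4)/6 = -⅙*28 = -14/3 ≈ -4.6667)
H(N, c) = 63 + N*(37 - N) (H(N, c) = N*(37 - N) + 63 = 63 + N*(37 - N))
(H(M, 94) - 25255) + 17990 = ((63 - (-14/3)² + 37*(-14/3)) - 25255) + 17990 = ((63 - 1*196/9 - 518/3) - 25255) + 17990 = ((63 - 196/9 - 518/3) - 25255) + 17990 = (-1183/9 - 25255) + 17990 = -228478/9 + 17990 = -66568/9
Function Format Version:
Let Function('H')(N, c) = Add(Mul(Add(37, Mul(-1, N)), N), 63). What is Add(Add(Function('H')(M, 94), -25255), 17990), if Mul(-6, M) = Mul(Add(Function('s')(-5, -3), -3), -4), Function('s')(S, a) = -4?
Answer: Rational(-66568, 9) ≈ -7396.4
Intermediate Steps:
M = Rational(-14, 3) (M = Mul(Rational(-1, 6), Mul(Add(-4, -3), -4)) = Mul(Rational(-1, 6), Mul(-7, -4)) = Mul(Rational(-1, 6), 28) = Rational(-14, 3) ≈ -4.6667)
Function('H')(N, c) = Add(63, Mul(N, Add(37, Mul(-1, N)))) (Function('H')(N, c) = Add(Mul(N, Add(37, Mul(-1, N))), 63) = Add(63, Mul(N, Add(37, Mul(-1, N)))))
Add(Add(Function('H')(M, 94), -25255), 17990) = Add(Add(Add(63, Mul(-1, Pow(Rational(-14, 3), 2)), Mul(37, Rational(-14, 3))), -25255), 17990) = Add(Add(Add(63, Mul(-1, Rational(196, 9)), Rational(-518, 3)), -25255), 17990) = Add(Add(Add(63, Rational(-196, 9), Rational(-518, 3)), -25255), 17990) = Add(Add(Rational(-1183, 9), -25255), 17990) = Add(Rational(-228478, 9), 17990) = Rational(-66568, 9)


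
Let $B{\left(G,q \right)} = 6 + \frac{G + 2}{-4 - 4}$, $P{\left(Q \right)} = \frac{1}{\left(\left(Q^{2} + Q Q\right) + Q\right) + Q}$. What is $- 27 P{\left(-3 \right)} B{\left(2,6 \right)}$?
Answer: $- \frac{99}{8} \approx -12.375$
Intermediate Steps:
$P{\left(Q \right)} = \frac{1}{2 Q + 2 Q^{2}}$ ($P{\left(Q \right)} = \frac{1}{\left(\left(Q^{2} + Q^{2}\right) + Q\right) + Q} = \frac{1}{\left(2 Q^{2} + Q\right) + Q} = \frac{1}{\left(Q + 2 Q^{2}\right) + Q} = \frac{1}{2 Q + 2 Q^{2}}$)
$B{\left(G,q \right)} = \frac{23}{4} - \frac{G}{8}$ ($B{\left(G,q \right)} = 6 + \frac{2 + G}{-8} = 6 + \left(2 + G\right) \left(- \frac{1}{8}\right) = 6 - \left(\frac{1}{4} + \frac{G}{8}\right) = \frac{23}{4} - \frac{G}{8}$)
$- 27 P{\left(-3 \right)} B{\left(2,6 \right)} = - 27 \frac{1}{2 \left(-3\right) \left(1 - 3\right)} \left(\frac{23}{4} - \frac{1}{4}\right) = - 27 \cdot \frac{1}{2} \left(- \frac{1}{3}\right) \frac{1}{-2} \left(\frac{23}{4} - \frac{1}{4}\right) = - 27 \cdot \frac{1}{2} \left(- \frac{1}{3}\right) \left(- \frac{1}{2}\right) \frac{11}{2} = \left(-27\right) \frac{1}{12} \cdot \frac{11}{2} = \left(- \frac{9}{4}\right) \frac{11}{2} = - \frac{99}{8}$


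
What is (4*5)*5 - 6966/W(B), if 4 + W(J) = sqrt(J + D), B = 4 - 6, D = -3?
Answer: 9988/7 + 2322*I*sqrt(5)/7 ≈ 1426.9 + 741.74*I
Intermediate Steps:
B = -2
W(J) = -4 + sqrt(-3 + J) (W(J) = -4 + sqrt(J - 3) = -4 + sqrt(-3 + J))
(4*5)*5 - 6966/W(B) = (4*5)*5 - 6966/(-4 + sqrt(-3 - 2)) = 20*5 - 6966/(-4 + sqrt(-5)) = 100 - 6966/(-4 + I*sqrt(5))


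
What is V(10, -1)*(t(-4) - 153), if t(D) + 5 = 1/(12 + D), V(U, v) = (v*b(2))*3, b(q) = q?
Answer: 3789/4 ≈ 947.25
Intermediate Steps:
V(U, v) = 6*v (V(U, v) = (v*2)*3 = (2*v)*3 = 6*v)
t(D) = -5 + 1/(12 + D)
V(10, -1)*(t(-4) - 153) = (6*(-1))*((-59 - 5*(-4))/(12 - 4) - 153) = -6*((-59 + 20)/8 - 153) = -6*((1/8)*(-39) - 153) = -6*(-39/8 - 153) = -6*(-1263/8) = 3789/4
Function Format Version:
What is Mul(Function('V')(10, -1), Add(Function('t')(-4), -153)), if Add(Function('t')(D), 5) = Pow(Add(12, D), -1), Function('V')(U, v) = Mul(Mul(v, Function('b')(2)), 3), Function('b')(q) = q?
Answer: Rational(3789, 4) ≈ 947.25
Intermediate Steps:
Function('V')(U, v) = Mul(6, v) (Function('V')(U, v) = Mul(Mul(v, 2), 3) = Mul(Mul(2, v), 3) = Mul(6, v))
Function('t')(D) = Add(-5, Pow(Add(12, D), -1))
Mul(Function('V')(10, -1), Add(Function('t')(-4), -153)) = Mul(Mul(6, -1), Add(Mul(Pow(Add(12, -4), -1), Add(-59, Mul(-5, -4))), -153)) = Mul(-6, Add(Mul(Pow(8, -1), Add(-59, 20)), -153)) = Mul(-6, Add(Mul(Rational(1, 8), -39), -153)) = Mul(-6, Add(Rational(-39, 8), -153)) = Mul(-6, Rational(-1263, 8)) = Rational(3789, 4)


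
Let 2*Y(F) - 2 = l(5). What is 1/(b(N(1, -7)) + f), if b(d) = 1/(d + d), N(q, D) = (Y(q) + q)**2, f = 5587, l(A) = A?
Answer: 81/452549 ≈ 0.00017899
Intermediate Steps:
Y(F) = 7/2 (Y(F) = 1 + (1/2)*5 = 1 + 5/2 = 7/2)
N(q, D) = (7/2 + q)**2
b(d) = 1/(2*d)
1/(b(N(1, -7)) + f) = 1/(1/(2*(((7 + 2*1)**2/4))) + 5587) = 1/(1/(2*(((7 + 2)**2/4))) + 5587) = 1/(1/(2*(((1/4)*9**2))) + 5587) = 1/(1/(2*(((1/4)*81))) + 5587) = 1/(1/(2*(81/4)) + 5587) = 1/((1/2)*(4/81) + 5587) = 1/(2/81 + 5587) = 1/(452549/81) = 81/452549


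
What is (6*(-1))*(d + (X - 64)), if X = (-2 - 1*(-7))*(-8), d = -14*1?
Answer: 708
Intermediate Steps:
d = -14
X = -40 (X = (-2 + 7)*(-8) = 5*(-8) = -40)
(6*(-1))*(d + (X - 64)) = (6*(-1))*(-14 + (-40 - 64)) = -6*(-14 - 104) = -6*(-118) = 708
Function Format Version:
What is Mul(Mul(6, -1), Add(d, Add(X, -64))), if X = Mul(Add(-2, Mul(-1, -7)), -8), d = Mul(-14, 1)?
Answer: 708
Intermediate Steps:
d = -14
X = -40 (X = Mul(Add(-2, 7), -8) = Mul(5, -8) = -40)
Mul(Mul(6, -1), Add(d, Add(X, -64))) = Mul(Mul(6, -1), Add(-14, Add(-40, -64))) = Mul(-6, Add(-14, -104)) = Mul(-6, -118) = 708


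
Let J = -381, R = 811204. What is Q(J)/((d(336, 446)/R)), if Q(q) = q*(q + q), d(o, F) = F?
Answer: 117755183844/223 ≈ 5.2805e+8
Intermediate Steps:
Q(q) = 2*q² (Q(q) = q*(2*q) = 2*q²)
Q(J)/((d(336, 446)/R)) = (2*(-381)²)/((446/811204)) = (2*145161)/((446*(1/811204))) = 290322/(223/405602) = 290322*(405602/223) = 117755183844/223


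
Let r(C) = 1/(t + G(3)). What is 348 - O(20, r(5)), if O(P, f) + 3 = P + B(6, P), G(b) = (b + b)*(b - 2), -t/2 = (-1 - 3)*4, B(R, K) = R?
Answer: 325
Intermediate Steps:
t = 32 (t = -2*(-1 - 3)*4 = -(-8)*4 = -2*(-16) = 32)
G(b) = 2*b*(-2 + b) (G(b) = (2*b)*(-2 + b) = 2*b*(-2 + b))
r(C) = 1/38 (r(C) = 1/(32 + 2*3*(-2 + 3)) = 1/(32 + 2*3*1) = 1/(32 + 6) = 1/38)
O(P, f) = 3 + P (O(P, f) = -3 + (P + 6) = -3 + (6 + P) = 3 + P)
348 - O(20, r(5)) = 348 - (3 + 20) = 348 - 1*23 = 348 - 23 = 325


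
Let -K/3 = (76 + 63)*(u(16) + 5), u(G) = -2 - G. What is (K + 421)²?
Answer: 34128964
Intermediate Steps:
K = 5421 (K = -3*(76 + 63)*((-2 - 1*16) + 5) = -417*((-2 - 16) + 5) = -417*(-18 + 5) = -417*(-13) = -3*(-1807) = 5421)
(K + 421)² = (5421 + 421)² = 5842² = 34128964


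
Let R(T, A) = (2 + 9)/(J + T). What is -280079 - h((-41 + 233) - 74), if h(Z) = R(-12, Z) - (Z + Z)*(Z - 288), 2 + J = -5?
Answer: -6083770/19 ≈ -3.2020e+5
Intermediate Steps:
J = -7 (J = -2 - 5 = -7)
R(T, A) = 11/(-7 + T) (R(T, A) = (2 + 9)/(-7 + T) = 11/(-7 + T))
h(Z) = -11/19 - 2*Z*(-288 + Z) (h(Z) = 11/(-7 - 12) - (Z + Z)*(Z - 288) = 11/(-19) - 2*Z*(-288 + Z) = 11*(-1/19) - 2*Z*(-288 + Z) = -11/19 - 2*Z*(-288 + Z))
-280079 - h((-41 + 233) - 74) = -280079 - (-11/19 - 2*((-41 + 233) - 74)² + 576*((-41 + 233) - 74)) = -280079 - (-11/19 - 2*(192 - 74)² + 576*(192 - 74)) = -280079 - (-11/19 - 2*118² + 576*118) = -280079 - (-11/19 - 2*13924 + 67968) = -280079 - (-11/19 - 27848 + 67968) = -280079 - 1*762269/19 = -280079 - 762269/19 = -6083770/19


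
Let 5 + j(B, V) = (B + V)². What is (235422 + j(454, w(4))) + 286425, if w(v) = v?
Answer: 731606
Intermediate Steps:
j(B, V) = -5 + (B + V)²
(235422 + j(454, w(4))) + 286425 = (235422 + (-5 + (454 + 4)²)) + 286425 = (235422 + (-5 + 458²)) + 286425 = (235422 + (-5 + 209764)) + 286425 = (235422 + 209759) + 286425 = 445181 + 286425 = 731606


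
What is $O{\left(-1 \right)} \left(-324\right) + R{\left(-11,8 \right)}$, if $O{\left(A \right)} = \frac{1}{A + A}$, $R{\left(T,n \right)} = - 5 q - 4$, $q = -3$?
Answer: $173$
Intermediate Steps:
$R{\left(T,n \right)} = 11$ ($R{\left(T,n \right)} = \left(-5\right) \left(-3\right) - 4 = 15 - 4 = 11$)
$O{\left(A \right)} = \frac{1}{2 A}$
$O{\left(-1 \right)} \left(-324\right) + R{\left(-11,8 \right)} = \frac{1}{2 \left(-1\right)} \left(-324\right) + 11 = \frac{1}{2} \left(-1\right) \left(-324\right) + 11 = \left(- \frac{1}{2}\right) \left(-324\right) + 11 = 162 + 11 = 173$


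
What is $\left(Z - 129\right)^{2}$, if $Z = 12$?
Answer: $13689$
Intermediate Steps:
$\left(Z - 129\right)^{2} = \left(12 - 129\right)^{2} = \left(-117\right)^{2} = 13689$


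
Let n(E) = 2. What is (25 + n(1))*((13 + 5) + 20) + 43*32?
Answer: 2402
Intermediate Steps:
(25 + n(1))*((13 + 5) + 20) + 43*32 = (25 + 2)*((13 + 5) + 20) + 43*32 = 27*(18 + 20) + 1376 = 27*38 + 1376 = 1026 + 1376 = 2402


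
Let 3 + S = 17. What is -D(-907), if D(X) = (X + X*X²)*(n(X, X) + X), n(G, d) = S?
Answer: -666306190150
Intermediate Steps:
S = 14 (S = -3 + 17 = 14)
n(G, d) = 14
D(X) = (14 + X)*(X + X³) (D(X) = (X + X*X²)*(14 + X) = (X + X³)*(14 + X) = (14 + X)*(X + X³))
-D(-907) = -(-907)*(14 - 907 + (-907)³ + 14*(-907)²) = -(-907)*(14 - 907 - 746142643 + 14*822649) = -(-907)*(14 - 907 - 746142643 + 11517086) = -(-907)*(-734626450) = -1*666306190150 = -666306190150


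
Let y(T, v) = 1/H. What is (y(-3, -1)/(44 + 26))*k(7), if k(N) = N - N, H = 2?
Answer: 0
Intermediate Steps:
y(T, v) = ½ (y(T, v) = 1/2 = 1*(½) = ½)
k(N) = 0
(y(-3, -1)/(44 + 26))*k(7) = ((½)/(44 + 26))*0 = ((½)/70)*0 = ((1/70)*(½))*0 = (1/140)*0 = 0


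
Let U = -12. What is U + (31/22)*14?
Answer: 85/11 ≈ 7.7273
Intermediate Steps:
U + (31/22)*14 = -12 + (31/22)*14 = -12 + 217/11 = 85/11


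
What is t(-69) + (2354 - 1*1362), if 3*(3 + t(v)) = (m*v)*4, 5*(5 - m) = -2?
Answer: 2461/5 ≈ 492.20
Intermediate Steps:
m = 27/5 (m = 5 - 1/5*(-2) = 5 + 2/5 = 27/5 ≈ 5.4000)
t(v) = -3 + 36*v/5 (t(v) = -3 + ((27*v/5)*4)/3 = -3 + (108*v/5)/3 = -3 + 36*v/5)
t(-69) + (2354 - 1*1362) = (-3 + (36/5)*(-69)) + (2354 - 1*1362) = (-3 - 2484/5) + (2354 - 1362) = -2499/5 + 992 = 2461/5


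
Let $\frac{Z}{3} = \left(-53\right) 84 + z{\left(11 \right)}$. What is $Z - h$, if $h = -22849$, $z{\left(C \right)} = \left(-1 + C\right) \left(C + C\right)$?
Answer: $10153$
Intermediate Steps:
$z{\left(C \right)} = 2 C \left(-1 + C\right)$ ($z{\left(C \right)} = \left(-1 + C\right) 2 C = 2 C \left(-1 + C\right)$)
$Z = -12696$ ($Z = 3 \left(\left(-53\right) 84 + 2 \cdot 11 \left(-1 + 11\right)\right) = 3 \left(-4452 + 2 \cdot 11 \cdot 10\right) = 3 \left(-4452 + 220\right) = 3 \left(-4232\right) = -12696$)
$Z - h = -12696 - -22849 = -12696 + 22849 = 10153$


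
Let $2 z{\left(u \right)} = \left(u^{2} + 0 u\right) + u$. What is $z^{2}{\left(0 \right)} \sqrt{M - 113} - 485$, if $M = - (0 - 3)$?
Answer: $-485$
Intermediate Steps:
$M = 3$ ($M = \left(-1\right) \left(-3\right) = 3$)
$z{\left(u \right)} = \frac{u}{2} + \frac{u^{2}}{2}$ ($z{\left(u \right)} = \frac{\left(u^{2} + 0 u\right) + u}{2} = \frac{\left(u^{2} + 0\right) + u}{2} = \frac{u^{2} + u}{2} = \frac{u + u^{2}}{2} = \frac{u}{2} + \frac{u^{2}}{2}$)
$z^{2}{\left(0 \right)} \sqrt{M - 113} - 485 = \left(\frac{1}{2} \cdot 0 \left(1 + 0\right)\right)^{2} \sqrt{3 - 113} - 485 = \left(\frac{1}{2} \cdot 0 \cdot 1\right)^{2} \sqrt{-110} - 485 = 0^{2} i \sqrt{110} - 485 = 0 i \sqrt{110} - 485 = 0 - 485 = -485$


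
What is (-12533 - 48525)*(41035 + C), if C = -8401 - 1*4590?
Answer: -1712310552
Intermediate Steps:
C = -12991 (C = -8401 - 4590 = -12991)
(-12533 - 48525)*(41035 + C) = (-12533 - 48525)*(41035 - 12991) = -61058*28044 = -1712310552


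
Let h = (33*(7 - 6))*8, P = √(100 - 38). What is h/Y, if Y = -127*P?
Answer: -132*√62/3937 ≈ -0.26400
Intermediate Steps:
P = √62 ≈ 7.8740
h = 264 (h = (33*1)*8 = 33*8 = 264)
Y = -127*√62 ≈ -1000.0
h/Y = 264/((-127*√62)) = 264*(-√62/7874) = -132*√62/3937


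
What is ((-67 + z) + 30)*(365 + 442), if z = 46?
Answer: 7263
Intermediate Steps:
((-67 + z) + 30)*(365 + 442) = ((-67 + 46) + 30)*(365 + 442) = (-21 + 30)*807 = 9*807 = 7263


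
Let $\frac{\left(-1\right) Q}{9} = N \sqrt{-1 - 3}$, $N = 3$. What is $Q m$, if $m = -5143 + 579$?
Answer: $246456 i \approx 2.4646 \cdot 10^{5} i$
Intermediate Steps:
$Q = - 54 i$ ($Q = - 9 \cdot 3 \sqrt{-1 - 3} = - 9 \cdot 3 \sqrt{-4} = - 9 \cdot 3 \cdot 2 i = - 9 \cdot 6 i = - 54 i \approx - 54.0 i$)
$m = -4564$
$Q m = - 54 i \left(-4564\right) = 246456 i$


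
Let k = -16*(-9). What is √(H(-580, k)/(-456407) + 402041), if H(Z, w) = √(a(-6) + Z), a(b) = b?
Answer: √(83748095160233609 - 456407*I*√586)/456407 ≈ 634.07 - 4.1825e-8*I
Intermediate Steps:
k = 144
H(Z, w) = √(-6 + Z)
√(H(-580, k)/(-456407) + 402041) = √(√(-6 - 580)/(-456407) + 402041) = √(√(-586)*(-1/456407) + 402041) = √((I*√586)*(-1/456407) + 402041) = √(-I*√586/456407 + 402041) = √(402041 - I*√586/456407)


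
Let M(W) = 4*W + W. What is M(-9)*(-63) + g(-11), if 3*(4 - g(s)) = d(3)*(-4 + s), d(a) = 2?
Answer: 2849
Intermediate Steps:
M(W) = 5*W
g(s) = 20/3 - 2*s/3 (g(s) = 4 - 2*(-4 + s)/3 = 4 - (-8 + 2*s)/3 = 4 + (8/3 - 2*s/3) = 20/3 - 2*s/3)
M(-9)*(-63) + g(-11) = (5*(-9))*(-63) + (20/3 - ⅔*(-11)) = -45*(-63) + (20/3 + 22/3) = 2835 + 14 = 2849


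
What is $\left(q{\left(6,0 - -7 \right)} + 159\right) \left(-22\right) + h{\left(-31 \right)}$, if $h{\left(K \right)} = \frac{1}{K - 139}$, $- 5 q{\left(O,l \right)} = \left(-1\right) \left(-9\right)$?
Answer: $- \frac{587929}{170} \approx -3458.4$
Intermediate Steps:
$q{\left(O,l \right)} = - \frac{9}{5}$ ($q{\left(O,l \right)} = - \frac{\left(-1\right) \left(-9\right)}{5} = \left(- \frac{1}{5}\right) 9 = - \frac{9}{5}$)
$h{\left(K \right)} = \frac{1}{-139 + K}$
$\left(q{\left(6,0 - -7 \right)} + 159\right) \left(-22\right) + h{\left(-31 \right)} = \left(- \frac{9}{5} + 159\right) \left(-22\right) + \frac{1}{-139 - 31} = \frac{786}{5} \left(-22\right) + \frac{1}{-170} = - \frac{17292}{5} - \frac{1}{170} = - \frac{587929}{170}$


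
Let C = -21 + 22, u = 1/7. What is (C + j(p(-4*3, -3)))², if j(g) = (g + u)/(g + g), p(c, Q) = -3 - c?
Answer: 9025/3969 ≈ 2.2739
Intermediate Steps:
u = ⅐ ≈ 0.14286
C = 1
j(g) = (⅐ + g)/(2*g) (j(g) = (g + ⅐)/(g + g) = (⅐ + g)/((2*g)) = (⅐ + g)*(1/(2*g)) = (⅐ + g)/(2*g))
(C + j(p(-4*3, -3)))² = (1 + (1 + 7*(-3 - (-4)*3))/(14*(-3 - (-4)*3)))² = (1 + (1 + 7*(-3 - 1*(-12)))/(14*(-3 - 1*(-12))))² = (1 + (1 + 7*(-3 + 12))/(14*(-3 + 12)))² = (1 + (1/14)*(1 + 7*9)/9)² = (1 + (1/14)*(⅑)*(1 + 63))² = (1 + (1/14)*(⅑)*64)² = (1 + 32/63)² = (95/63)² = 9025/3969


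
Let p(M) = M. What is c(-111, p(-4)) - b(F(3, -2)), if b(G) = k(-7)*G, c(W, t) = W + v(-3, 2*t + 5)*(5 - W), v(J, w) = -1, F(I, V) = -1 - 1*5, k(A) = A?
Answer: -269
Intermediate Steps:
F(I, V) = -6 (F(I, V) = -1 - 5 = -6)
c(W, t) = -5 + 2*W (c(W, t) = W - (5 - W) = W + (-5 + W) = -5 + 2*W)
b(G) = -7*G
c(-111, p(-4)) - b(F(3, -2)) = (-5 + 2*(-111)) - (-7)*(-6) = (-5 - 222) - 1*42 = -227 - 42 = -269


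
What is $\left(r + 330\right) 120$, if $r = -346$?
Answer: $-1920$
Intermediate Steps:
$\left(r + 330\right) 120 = \left(-346 + 330\right) 120 = \left(-16\right) 120 = -1920$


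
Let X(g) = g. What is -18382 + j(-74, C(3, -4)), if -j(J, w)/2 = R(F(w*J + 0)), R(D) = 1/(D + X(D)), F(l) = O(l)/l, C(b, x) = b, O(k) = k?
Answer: -18383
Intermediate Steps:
F(l) = 1 (F(l) = l/l = 1)
R(D) = 1/(2*D) (R(D) = 1/(D + D) = 1/(2*D))
j(J, w) = -1 (j(J, w) = -1/1 = -1)
-18382 + j(-74, C(3, -4)) = -18382 - 1 = -18383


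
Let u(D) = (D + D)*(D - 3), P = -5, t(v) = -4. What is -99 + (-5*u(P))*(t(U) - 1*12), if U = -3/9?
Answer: 6301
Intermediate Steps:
U = -⅓ (U = -3*⅑ = -⅓ ≈ -0.33333)
u(D) = 2*D*(-3 + D) (u(D) = (2*D)*(-3 + D) = 2*D*(-3 + D))
-99 + (-5*u(P))*(t(U) - 1*12) = -99 + (-10*(-5)*(-3 - 5))*(-4 - 1*12) = -99 + (-10*(-5)*(-8))*(-4 - 12) = -99 - 5*80*(-16) = -99 - 400*(-16) = -99 + 6400 = 6301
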